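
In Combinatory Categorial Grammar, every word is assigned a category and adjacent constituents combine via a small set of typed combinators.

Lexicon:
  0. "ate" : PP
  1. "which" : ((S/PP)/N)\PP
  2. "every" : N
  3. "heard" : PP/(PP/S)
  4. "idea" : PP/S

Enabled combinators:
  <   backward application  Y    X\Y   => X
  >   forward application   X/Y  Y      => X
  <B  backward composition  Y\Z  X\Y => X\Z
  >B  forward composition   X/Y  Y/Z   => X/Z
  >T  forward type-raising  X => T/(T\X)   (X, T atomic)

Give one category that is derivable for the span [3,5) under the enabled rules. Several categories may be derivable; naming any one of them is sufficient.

PP

[0,5] S   >
  [0,3] S/PP   >
    [0,2] (S/PP)/N   <
      [0,1] "ate" : PP
      [1,2] "which" : ((S/PP)/N)\PP
    [2,3] "every" : N
  [3,5] PP   >
    [3,4] "heard" : PP/(PP/S)
    [4,5] "idea" : PP/S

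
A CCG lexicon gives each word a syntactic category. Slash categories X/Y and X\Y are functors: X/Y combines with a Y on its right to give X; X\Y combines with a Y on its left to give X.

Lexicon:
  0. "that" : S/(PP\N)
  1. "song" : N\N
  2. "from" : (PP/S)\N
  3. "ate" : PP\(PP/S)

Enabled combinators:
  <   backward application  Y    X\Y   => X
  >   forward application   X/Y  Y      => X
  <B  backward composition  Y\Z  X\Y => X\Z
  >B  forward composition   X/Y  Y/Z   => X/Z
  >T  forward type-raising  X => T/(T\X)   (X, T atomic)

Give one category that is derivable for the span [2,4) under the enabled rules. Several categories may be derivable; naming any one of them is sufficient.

[0,4] S   >
  [0,1] "that" : S/(PP\N)
  [1,4] PP\N   <B
    [1,2] "song" : N\N
    [2,4] PP\N   <B
      [2,3] "from" : (PP/S)\N
      [3,4] "ate" : PP\(PP/S)

PP\N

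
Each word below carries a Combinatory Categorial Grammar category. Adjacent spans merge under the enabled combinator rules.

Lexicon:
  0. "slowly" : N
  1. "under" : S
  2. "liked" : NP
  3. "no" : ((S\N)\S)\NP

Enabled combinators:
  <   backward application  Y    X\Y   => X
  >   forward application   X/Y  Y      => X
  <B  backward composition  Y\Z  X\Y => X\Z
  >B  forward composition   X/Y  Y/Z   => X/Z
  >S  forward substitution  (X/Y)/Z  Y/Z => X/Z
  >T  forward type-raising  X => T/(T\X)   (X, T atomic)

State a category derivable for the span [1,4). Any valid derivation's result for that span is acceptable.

S\N

[0,4] S   <
  [0,1] "slowly" : N
  [1,4] S\N   <
    [1,2] "under" : S
    [2,4] (S\N)\S   <
      [2,3] "liked" : NP
      [3,4] "no" : ((S\N)\S)\NP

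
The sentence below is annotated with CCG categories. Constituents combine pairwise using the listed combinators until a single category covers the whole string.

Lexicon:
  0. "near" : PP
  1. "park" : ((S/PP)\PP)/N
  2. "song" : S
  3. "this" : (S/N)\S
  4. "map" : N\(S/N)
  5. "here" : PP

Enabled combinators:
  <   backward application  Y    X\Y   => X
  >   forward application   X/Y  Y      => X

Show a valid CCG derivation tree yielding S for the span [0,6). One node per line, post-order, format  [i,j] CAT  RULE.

[0,1] PP  lex  "near"
[1,2] ((S/PP)\PP)/N  lex  "park"
[2,3] S  lex  "song"
[3,4] (S/N)\S  lex  "this"
[2,4] S/N  <  k=3
[4,5] N\(S/N)  lex  "map"
[2,5] N  <  k=4
[1,5] (S/PP)\PP  >  k=2
[0,5] S/PP  <  k=1
[5,6] PP  lex  "here"
[0,6] S  >  k=5

[0,6] S   >
  [0,5] S/PP   <
    [0,1] "near" : PP
    [1,5] (S/PP)\PP   >
      [1,2] "park" : ((S/PP)\PP)/N
      [2,5] N   <
        [2,4] S/N   <
          [2,3] "song" : S
          [3,4] "this" : (S/N)\S
        [4,5] "map" : N\(S/N)
  [5,6] "here" : PP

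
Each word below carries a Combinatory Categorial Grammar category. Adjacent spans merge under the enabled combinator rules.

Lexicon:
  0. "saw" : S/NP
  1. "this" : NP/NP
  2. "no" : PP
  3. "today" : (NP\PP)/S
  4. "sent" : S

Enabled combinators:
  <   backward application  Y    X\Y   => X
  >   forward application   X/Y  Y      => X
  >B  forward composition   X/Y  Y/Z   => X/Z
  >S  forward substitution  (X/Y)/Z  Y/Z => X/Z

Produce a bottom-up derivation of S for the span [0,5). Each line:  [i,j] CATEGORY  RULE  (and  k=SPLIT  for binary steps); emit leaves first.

[0,1] S/NP  lex  "saw"
[1,2] NP/NP  lex  "this"
[0,2] S/NP  >B  k=1
[2,3] PP  lex  "no"
[3,4] (NP\PP)/S  lex  "today"
[4,5] S  lex  "sent"
[3,5] NP\PP  >  k=4
[2,5] NP  <  k=3
[0,5] S  >  k=2

[0,5] S   >
  [0,2] S/NP   >B
    [0,1] "saw" : S/NP
    [1,2] "this" : NP/NP
  [2,5] NP   <
    [2,3] "no" : PP
    [3,5] NP\PP   >
      [3,4] "today" : (NP\PP)/S
      [4,5] "sent" : S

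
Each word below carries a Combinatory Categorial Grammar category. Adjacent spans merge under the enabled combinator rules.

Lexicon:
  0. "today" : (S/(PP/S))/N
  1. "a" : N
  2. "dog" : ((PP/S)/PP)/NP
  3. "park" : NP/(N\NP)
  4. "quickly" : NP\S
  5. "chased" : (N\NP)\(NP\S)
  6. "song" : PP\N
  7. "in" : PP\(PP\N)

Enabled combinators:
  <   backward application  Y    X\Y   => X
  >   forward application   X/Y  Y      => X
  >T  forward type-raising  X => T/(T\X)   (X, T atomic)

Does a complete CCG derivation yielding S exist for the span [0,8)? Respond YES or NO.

[0,8] S   >
  [0,2] S/(PP/S)   >
    [0,1] "today" : (S/(PP/S))/N
    [1,2] "a" : N
  [2,8] PP/S   >
    [2,6] (PP/S)/PP   >
      [2,3] "dog" : ((PP/S)/PP)/NP
      [3,6] NP   >
        [3,4] "park" : NP/(N\NP)
        [4,6] N\NP   <
          [4,5] "quickly" : NP\S
          [5,6] "chased" : (N\NP)\(NP\S)
    [6,8] PP   <
      [6,7] "song" : PP\N
      [7,8] "in" : PP\(PP\N)

YES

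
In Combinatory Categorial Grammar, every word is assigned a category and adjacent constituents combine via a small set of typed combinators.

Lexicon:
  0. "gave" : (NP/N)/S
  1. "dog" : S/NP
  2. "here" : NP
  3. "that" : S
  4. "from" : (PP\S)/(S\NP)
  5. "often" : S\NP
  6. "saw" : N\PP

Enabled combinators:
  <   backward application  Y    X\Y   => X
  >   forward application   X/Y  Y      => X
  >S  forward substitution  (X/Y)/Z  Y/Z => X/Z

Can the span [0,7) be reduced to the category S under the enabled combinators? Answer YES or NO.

NO

(NP/N)/S S/NP NP S (PP\S)/(S\NP) S\NP N\PP
CKY chart[0,7] = {NP}; S ∉ chart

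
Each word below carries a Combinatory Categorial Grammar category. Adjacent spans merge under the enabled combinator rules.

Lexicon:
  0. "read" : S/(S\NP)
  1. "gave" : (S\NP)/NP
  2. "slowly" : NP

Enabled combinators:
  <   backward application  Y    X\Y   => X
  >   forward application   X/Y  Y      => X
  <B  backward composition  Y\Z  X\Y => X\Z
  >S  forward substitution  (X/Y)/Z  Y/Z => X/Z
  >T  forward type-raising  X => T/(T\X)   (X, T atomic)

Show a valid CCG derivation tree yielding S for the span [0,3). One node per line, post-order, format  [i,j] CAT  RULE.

[0,3] S   >
  [0,1] "read" : S/(S\NP)
  [1,3] S\NP   >
    [1,2] "gave" : (S\NP)/NP
    [2,3] "slowly" : NP

[0,1] S/(S\NP)  lex  "read"
[1,2] (S\NP)/NP  lex  "gave"
[2,3] NP  lex  "slowly"
[1,3] S\NP  >  k=2
[0,3] S  >  k=1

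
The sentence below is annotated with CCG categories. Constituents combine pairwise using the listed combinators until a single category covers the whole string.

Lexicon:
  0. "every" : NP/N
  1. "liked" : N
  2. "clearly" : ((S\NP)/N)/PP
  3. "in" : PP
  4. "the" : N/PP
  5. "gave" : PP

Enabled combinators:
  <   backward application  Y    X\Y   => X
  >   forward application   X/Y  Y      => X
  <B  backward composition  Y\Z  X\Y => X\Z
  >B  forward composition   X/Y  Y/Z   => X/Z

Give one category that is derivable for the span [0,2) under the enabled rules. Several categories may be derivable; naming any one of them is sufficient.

NP

[0,6] S   <
  [0,2] NP   >
    [0,1] "every" : NP/N
    [1,2] "liked" : N
  [2,6] S\NP   >
    [2,4] (S\NP)/N   >
      [2,3] "clearly" : ((S\NP)/N)/PP
      [3,4] "in" : PP
    [4,6] N   >
      [4,5] "the" : N/PP
      [5,6] "gave" : PP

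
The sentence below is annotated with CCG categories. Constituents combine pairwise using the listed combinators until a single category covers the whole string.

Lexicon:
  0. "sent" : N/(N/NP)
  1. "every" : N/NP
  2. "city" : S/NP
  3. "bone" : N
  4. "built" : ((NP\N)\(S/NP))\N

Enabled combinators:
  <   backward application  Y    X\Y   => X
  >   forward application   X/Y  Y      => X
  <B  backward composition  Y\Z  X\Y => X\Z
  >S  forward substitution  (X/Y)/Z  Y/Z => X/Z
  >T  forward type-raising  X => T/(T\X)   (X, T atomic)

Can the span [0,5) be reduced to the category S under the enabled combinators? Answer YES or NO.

NO

N/(N/NP) N/NP S/NP N ((NP\N)\(S/NP))\N
CKY chart[0,5] = {N/(N\NP), NP, NP/(NP\NP), PP/(PP\NP), S/(S\NP)}; S ∉ chart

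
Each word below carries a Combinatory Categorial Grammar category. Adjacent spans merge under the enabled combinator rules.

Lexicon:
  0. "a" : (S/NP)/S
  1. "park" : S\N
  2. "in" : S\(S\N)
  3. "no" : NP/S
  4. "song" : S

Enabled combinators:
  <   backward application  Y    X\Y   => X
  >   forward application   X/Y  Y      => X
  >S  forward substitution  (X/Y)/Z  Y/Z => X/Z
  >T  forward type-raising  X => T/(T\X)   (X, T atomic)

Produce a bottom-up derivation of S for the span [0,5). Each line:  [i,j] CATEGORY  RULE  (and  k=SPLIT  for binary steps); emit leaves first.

[0,1] (S/NP)/S  lex  "a"
[1,2] S\N  lex  "park"
[2,3] S\(S\N)  lex  "in"
[1,3] S  <  k=2
[0,3] S/NP  >  k=1
[3,4] NP/S  lex  "no"
[4,5] S  lex  "song"
[3,5] NP  >  k=4
[0,5] S  >  k=3

[0,5] S   >
  [0,3] S/NP   >
    [0,1] "a" : (S/NP)/S
    [1,3] S   <
      [1,2] "park" : S\N
      [2,3] "in" : S\(S\N)
  [3,5] NP   >
    [3,4] "no" : NP/S
    [4,5] "song" : S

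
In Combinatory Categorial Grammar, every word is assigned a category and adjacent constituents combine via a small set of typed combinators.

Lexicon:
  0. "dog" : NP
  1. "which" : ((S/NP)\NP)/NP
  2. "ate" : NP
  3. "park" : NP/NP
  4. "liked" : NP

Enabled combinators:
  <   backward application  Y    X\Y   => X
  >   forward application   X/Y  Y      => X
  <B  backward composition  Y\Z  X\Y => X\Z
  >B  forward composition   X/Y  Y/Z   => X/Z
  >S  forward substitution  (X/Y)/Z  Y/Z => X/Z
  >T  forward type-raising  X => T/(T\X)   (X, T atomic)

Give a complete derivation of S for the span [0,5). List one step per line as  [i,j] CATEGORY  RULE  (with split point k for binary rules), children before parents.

[0,5] S   >
  [0,4] S/NP   >B
    [0,3] S/NP   <
      [0,1] "dog" : NP
      [1,3] (S/NP)\NP   >
        [1,2] "which" : ((S/NP)\NP)/NP
        [2,3] "ate" : NP
    [3,4] "park" : NP/NP
  [4,5] "liked" : NP

[0,1] NP  lex  "dog"
[1,2] ((S/NP)\NP)/NP  lex  "which"
[2,3] NP  lex  "ate"
[1,3] (S/NP)\NP  >  k=2
[0,3] S/NP  <  k=1
[3,4] NP/NP  lex  "park"
[0,4] S/NP  >B  k=3
[4,5] NP  lex  "liked"
[0,5] S  >  k=4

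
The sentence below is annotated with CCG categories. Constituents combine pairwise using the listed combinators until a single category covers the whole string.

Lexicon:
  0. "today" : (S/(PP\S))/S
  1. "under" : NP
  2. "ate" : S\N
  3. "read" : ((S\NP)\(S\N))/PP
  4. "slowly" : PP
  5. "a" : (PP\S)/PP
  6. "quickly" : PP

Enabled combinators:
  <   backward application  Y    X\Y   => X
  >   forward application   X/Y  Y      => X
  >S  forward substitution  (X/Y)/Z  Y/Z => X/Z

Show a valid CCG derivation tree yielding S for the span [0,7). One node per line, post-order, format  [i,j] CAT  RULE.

[0,7] S   >
  [0,5] S/(PP\S)   >
    [0,1] "today" : (S/(PP\S))/S
    [1,5] S   <
      [1,2] "under" : NP
      [2,5] S\NP   <
        [2,3] "ate" : S\N
        [3,5] (S\NP)\(S\N)   >
          [3,4] "read" : ((S\NP)\(S\N))/PP
          [4,5] "slowly" : PP
  [5,7] PP\S   >
    [5,6] "a" : (PP\S)/PP
    [6,7] "quickly" : PP

[0,1] (S/(PP\S))/S  lex  "today"
[1,2] NP  lex  "under"
[2,3] S\N  lex  "ate"
[3,4] ((S\NP)\(S\N))/PP  lex  "read"
[4,5] PP  lex  "slowly"
[3,5] (S\NP)\(S\N)  >  k=4
[2,5] S\NP  <  k=3
[1,5] S  <  k=2
[0,5] S/(PP\S)  >  k=1
[5,6] (PP\S)/PP  lex  "a"
[6,7] PP  lex  "quickly"
[5,7] PP\S  >  k=6
[0,7] S  >  k=5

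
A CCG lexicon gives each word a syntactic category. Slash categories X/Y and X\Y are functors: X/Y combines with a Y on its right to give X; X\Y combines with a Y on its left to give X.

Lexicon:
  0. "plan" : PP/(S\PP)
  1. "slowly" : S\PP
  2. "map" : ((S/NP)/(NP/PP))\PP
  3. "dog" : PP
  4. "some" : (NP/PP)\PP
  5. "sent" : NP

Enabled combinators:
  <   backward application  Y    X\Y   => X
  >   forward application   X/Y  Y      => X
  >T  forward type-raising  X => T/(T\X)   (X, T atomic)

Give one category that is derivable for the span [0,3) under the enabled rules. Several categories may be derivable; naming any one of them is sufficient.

(S/NP)/(NP/PP)

[0,6] S   >
  [0,5] S/NP   >
    [0,3] (S/NP)/(NP/PP)   <
      [0,2] PP   >
        [0,1] "plan" : PP/(S\PP)
        [1,2] "slowly" : S\PP
      [2,3] "map" : ((S/NP)/(NP/PP))\PP
    [3,5] NP/PP   <
      [3,4] "dog" : PP
      [4,5] "some" : (NP/PP)\PP
  [5,6] "sent" : NP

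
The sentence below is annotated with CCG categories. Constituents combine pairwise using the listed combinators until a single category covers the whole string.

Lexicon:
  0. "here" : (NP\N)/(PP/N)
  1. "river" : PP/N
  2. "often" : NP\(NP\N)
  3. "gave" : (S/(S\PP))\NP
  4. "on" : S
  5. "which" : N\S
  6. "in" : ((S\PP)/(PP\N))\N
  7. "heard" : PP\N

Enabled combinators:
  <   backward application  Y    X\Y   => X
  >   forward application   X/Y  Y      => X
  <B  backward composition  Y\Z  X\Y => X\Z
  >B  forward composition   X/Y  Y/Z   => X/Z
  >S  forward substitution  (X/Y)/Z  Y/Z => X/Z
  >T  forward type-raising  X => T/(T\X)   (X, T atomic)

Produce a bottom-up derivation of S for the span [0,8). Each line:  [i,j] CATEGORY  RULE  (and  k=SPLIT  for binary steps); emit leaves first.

[0,1] (NP\N)/(PP/N)  lex  "here"
[1,2] PP/N  lex  "river"
[0,2] NP\N  >  k=1
[2,3] NP\(NP\N)  lex  "often"
[0,3] NP  <  k=2
[3,4] (S/(S\PP))\NP  lex  "gave"
[0,4] S/(S\PP)  <  k=3
[4,5] S  lex  "on"
[4,5] N/(N\S)  >T
[5,6] N\S  lex  "which"
[4,6] N  >  k=5
[6,7] ((S\PP)/(PP\N))\N  lex  "in"
[4,7] (S\PP)/(PP\N)  <  k=6
[7,8] PP\N  lex  "heard"
[4,8] S\PP  >  k=7
[0,8] S  >  k=4

[0,8] S   >
  [0,4] S/(S\PP)   <
    [0,3] NP   <
      [0,2] NP\N   >
        [0,1] "here" : (NP\N)/(PP/N)
        [1,2] "river" : PP/N
      [2,3] "often" : NP\(NP\N)
    [3,4] "gave" : (S/(S\PP))\NP
  [4,8] S\PP   >
    [4,7] (S\PP)/(PP\N)   <
      [4,6] N   >
        [4,5] N/(N\S)   >T
          [4,5] "on" : S
        [5,6] "which" : N\S
      [6,7] "in" : ((S\PP)/(PP\N))\N
    [7,8] "heard" : PP\N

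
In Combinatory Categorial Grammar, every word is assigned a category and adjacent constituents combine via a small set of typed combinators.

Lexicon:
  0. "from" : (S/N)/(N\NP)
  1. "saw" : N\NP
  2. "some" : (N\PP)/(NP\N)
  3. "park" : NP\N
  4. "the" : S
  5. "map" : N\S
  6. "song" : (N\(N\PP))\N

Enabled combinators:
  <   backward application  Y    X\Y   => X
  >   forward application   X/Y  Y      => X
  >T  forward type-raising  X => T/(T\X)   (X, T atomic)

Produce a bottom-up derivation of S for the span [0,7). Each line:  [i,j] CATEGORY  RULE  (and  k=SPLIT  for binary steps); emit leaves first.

[0,1] (S/N)/(N\NP)  lex  "from"
[1,2] N\NP  lex  "saw"
[0,2] S/N  >  k=1
[2,3] (N\PP)/(NP\N)  lex  "some"
[3,4] NP\N  lex  "park"
[2,4] N\PP  >  k=3
[4,5] S  lex  "the"
[4,5] N/(N\S)  >T
[5,6] N\S  lex  "map"
[4,6] N  >  k=5
[6,7] (N\(N\PP))\N  lex  "song"
[4,7] N\(N\PP)  <  k=6
[2,7] N  <  k=4
[0,7] S  >  k=2

[0,7] S   >
  [0,2] S/N   >
    [0,1] "from" : (S/N)/(N\NP)
    [1,2] "saw" : N\NP
  [2,7] N   <
    [2,4] N\PP   >
      [2,3] "some" : (N\PP)/(NP\N)
      [3,4] "park" : NP\N
    [4,7] N\(N\PP)   <
      [4,6] N   >
        [4,5] N/(N\S)   >T
          [4,5] "the" : S
        [5,6] "map" : N\S
      [6,7] "song" : (N\(N\PP))\N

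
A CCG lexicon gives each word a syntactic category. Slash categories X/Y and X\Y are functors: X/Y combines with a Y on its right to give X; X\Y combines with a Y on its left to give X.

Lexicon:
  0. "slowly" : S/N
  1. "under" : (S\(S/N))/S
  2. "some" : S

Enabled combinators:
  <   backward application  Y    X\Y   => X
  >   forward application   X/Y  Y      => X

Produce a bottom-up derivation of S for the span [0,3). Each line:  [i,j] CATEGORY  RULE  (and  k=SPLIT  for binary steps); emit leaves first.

[0,1] S/N  lex  "slowly"
[1,2] (S\(S/N))/S  lex  "under"
[2,3] S  lex  "some"
[1,3] S\(S/N)  >  k=2
[0,3] S  <  k=1

[0,3] S   <
  [0,1] "slowly" : S/N
  [1,3] S\(S/N)   >
    [1,2] "under" : (S\(S/N))/S
    [2,3] "some" : S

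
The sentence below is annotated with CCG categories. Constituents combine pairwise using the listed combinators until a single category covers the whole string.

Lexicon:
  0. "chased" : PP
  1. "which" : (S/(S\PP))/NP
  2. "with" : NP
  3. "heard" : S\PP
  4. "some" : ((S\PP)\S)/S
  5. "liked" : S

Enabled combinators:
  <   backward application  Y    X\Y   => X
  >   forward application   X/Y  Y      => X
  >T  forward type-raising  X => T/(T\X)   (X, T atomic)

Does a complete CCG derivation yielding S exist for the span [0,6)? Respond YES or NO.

YES

[0,6] S   >
  [0,1] S/(S\PP)   >T
    [0,1] "chased" : PP
  [1,6] S\PP   <
    [1,4] S   >
      [1,3] S/(S\PP)   >
        [1,2] "which" : (S/(S\PP))/NP
        [2,3] "with" : NP
      [3,4] "heard" : S\PP
    [4,6] (S\PP)\S   >
      [4,5] "some" : ((S\PP)\S)/S
      [5,6] "liked" : S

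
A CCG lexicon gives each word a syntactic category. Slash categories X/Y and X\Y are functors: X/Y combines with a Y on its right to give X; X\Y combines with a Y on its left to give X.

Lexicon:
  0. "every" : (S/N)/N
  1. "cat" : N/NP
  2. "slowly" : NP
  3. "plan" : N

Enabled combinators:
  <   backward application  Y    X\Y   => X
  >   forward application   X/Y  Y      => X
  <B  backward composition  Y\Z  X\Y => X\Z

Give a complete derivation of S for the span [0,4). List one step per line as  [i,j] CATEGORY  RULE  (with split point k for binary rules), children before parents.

[0,4] S   >
  [0,3] S/N   >
    [0,1] "every" : (S/N)/N
    [1,3] N   >
      [1,2] "cat" : N/NP
      [2,3] "slowly" : NP
  [3,4] "plan" : N

[0,1] (S/N)/N  lex  "every"
[1,2] N/NP  lex  "cat"
[2,3] NP  lex  "slowly"
[1,3] N  >  k=2
[0,3] S/N  >  k=1
[3,4] N  lex  "plan"
[0,4] S  >  k=3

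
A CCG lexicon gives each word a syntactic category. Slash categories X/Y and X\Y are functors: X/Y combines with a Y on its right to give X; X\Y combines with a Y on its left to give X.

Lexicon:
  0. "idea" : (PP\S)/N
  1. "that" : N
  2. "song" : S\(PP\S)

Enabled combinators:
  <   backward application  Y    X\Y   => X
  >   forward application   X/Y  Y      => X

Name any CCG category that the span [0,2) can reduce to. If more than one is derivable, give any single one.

[0,3] S   <
  [0,2] PP\S   >
    [0,1] "idea" : (PP\S)/N
    [1,2] "that" : N
  [2,3] "song" : S\(PP\S)

PP\S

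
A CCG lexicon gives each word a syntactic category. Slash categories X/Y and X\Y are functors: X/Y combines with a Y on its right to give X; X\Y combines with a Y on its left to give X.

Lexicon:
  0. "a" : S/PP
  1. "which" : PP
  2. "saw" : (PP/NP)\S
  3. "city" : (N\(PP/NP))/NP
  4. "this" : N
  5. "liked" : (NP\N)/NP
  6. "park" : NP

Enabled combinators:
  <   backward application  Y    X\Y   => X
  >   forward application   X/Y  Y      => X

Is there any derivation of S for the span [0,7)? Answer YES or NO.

NO

S/PP PP (PP/NP)\S (N\(PP/NP))/NP N (NP\N)/NP NP
CKY chart[0,7] = {N}; S ∉ chart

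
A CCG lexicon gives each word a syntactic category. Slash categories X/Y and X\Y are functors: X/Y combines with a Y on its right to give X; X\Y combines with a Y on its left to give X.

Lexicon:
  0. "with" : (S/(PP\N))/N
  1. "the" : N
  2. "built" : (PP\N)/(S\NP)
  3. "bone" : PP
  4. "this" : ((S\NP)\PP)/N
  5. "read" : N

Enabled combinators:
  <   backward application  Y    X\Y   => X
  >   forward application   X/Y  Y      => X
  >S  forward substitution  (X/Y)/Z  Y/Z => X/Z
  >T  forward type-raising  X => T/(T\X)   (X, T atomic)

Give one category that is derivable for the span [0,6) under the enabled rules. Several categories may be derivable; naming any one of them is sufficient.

S

[0,6] S   >
  [0,2] S/(PP\N)   >
    [0,1] "with" : (S/(PP\N))/N
    [1,2] "the" : N
  [2,6] PP\N   >
    [2,3] "built" : (PP\N)/(S\NP)
    [3,6] S\NP   <
      [3,4] "bone" : PP
      [4,6] (S\NP)\PP   >
        [4,5] "this" : ((S\NP)\PP)/N
        [5,6] "read" : N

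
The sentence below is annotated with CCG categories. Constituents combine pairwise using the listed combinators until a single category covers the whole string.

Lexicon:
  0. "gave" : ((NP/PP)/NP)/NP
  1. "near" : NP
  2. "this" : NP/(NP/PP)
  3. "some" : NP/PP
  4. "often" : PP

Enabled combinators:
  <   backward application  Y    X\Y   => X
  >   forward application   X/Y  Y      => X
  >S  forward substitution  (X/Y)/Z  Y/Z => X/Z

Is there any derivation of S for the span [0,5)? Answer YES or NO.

((NP/PP)/NP)/NP NP NP/(NP/PP) NP/PP PP
CKY chart[0,5] = {NP}; S ∉ chart

NO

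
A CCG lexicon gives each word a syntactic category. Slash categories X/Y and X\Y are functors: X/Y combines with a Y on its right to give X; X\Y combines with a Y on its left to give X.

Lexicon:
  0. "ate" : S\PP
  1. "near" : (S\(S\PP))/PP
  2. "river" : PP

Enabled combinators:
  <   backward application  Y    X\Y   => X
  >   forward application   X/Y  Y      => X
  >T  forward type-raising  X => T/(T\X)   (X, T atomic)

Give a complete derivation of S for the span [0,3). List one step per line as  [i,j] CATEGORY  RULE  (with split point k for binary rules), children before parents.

[0,3] S   <
  [0,1] "ate" : S\PP
  [1,3] S\(S\PP)   >
    [1,2] "near" : (S\(S\PP))/PP
    [2,3] "river" : PP

[0,1] S\PP  lex  "ate"
[1,2] (S\(S\PP))/PP  lex  "near"
[2,3] PP  lex  "river"
[1,3] S\(S\PP)  >  k=2
[0,3] S  <  k=1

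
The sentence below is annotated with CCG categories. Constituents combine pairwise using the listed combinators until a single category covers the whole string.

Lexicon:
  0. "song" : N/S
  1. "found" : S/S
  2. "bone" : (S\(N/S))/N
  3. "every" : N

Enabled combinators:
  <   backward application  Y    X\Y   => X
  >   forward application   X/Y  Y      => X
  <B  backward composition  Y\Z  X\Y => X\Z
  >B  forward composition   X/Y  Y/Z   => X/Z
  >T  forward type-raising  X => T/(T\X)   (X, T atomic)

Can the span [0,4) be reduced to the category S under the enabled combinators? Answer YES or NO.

[0,4] S   <
  [0,2] N/S   >B
    [0,1] "song" : N/S
    [1,2] "found" : S/S
  [2,4] S\(N/S)   >
    [2,3] "bone" : (S\(N/S))/N
    [3,4] "every" : N

YES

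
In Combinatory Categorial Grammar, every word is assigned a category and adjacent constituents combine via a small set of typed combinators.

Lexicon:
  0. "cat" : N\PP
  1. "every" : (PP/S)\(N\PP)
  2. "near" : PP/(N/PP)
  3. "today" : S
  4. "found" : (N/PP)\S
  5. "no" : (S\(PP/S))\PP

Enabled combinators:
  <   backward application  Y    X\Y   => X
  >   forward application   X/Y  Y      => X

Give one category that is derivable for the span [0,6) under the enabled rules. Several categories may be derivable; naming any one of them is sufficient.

S

[0,6] S   <
  [0,2] PP/S   <
    [0,1] "cat" : N\PP
    [1,2] "every" : (PP/S)\(N\PP)
  [2,6] S\(PP/S)   <
    [2,5] PP   >
      [2,3] "near" : PP/(N/PP)
      [3,5] N/PP   <
        [3,4] "today" : S
        [4,5] "found" : (N/PP)\S
    [5,6] "no" : (S\(PP/S))\PP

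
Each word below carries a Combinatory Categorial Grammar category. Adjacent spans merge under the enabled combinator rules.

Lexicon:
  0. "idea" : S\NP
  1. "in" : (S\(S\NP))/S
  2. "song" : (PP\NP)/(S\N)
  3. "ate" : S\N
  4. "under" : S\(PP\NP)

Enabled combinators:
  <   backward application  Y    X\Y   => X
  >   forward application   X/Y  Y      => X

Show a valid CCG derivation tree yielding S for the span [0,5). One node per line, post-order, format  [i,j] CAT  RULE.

[0,5] S   <
  [0,1] "idea" : S\NP
  [1,5] S\(S\NP)   >
    [1,2] "in" : (S\(S\NP))/S
    [2,5] S   <
      [2,4] PP\NP   >
        [2,3] "song" : (PP\NP)/(S\N)
        [3,4] "ate" : S\N
      [4,5] "under" : S\(PP\NP)

[0,1] S\NP  lex  "idea"
[1,2] (S\(S\NP))/S  lex  "in"
[2,3] (PP\NP)/(S\N)  lex  "song"
[3,4] S\N  lex  "ate"
[2,4] PP\NP  >  k=3
[4,5] S\(PP\NP)  lex  "under"
[2,5] S  <  k=4
[1,5] S\(S\NP)  >  k=2
[0,5] S  <  k=1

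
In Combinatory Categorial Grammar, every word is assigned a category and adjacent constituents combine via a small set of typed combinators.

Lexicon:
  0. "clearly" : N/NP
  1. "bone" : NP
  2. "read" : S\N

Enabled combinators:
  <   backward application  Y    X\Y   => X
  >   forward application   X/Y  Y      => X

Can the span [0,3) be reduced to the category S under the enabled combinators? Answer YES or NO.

[0,3] S   <
  [0,2] N   >
    [0,1] "clearly" : N/NP
    [1,2] "bone" : NP
  [2,3] "read" : S\N

YES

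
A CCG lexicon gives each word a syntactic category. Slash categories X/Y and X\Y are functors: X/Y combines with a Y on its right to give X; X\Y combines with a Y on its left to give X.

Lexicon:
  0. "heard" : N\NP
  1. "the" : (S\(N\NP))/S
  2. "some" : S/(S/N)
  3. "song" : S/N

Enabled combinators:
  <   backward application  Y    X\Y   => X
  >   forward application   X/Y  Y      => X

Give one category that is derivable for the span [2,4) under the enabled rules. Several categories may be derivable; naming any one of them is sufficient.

[0,4] S   <
  [0,1] "heard" : N\NP
  [1,4] S\(N\NP)   >
    [1,2] "the" : (S\(N\NP))/S
    [2,4] S   >
      [2,3] "some" : S/(S/N)
      [3,4] "song" : S/N

S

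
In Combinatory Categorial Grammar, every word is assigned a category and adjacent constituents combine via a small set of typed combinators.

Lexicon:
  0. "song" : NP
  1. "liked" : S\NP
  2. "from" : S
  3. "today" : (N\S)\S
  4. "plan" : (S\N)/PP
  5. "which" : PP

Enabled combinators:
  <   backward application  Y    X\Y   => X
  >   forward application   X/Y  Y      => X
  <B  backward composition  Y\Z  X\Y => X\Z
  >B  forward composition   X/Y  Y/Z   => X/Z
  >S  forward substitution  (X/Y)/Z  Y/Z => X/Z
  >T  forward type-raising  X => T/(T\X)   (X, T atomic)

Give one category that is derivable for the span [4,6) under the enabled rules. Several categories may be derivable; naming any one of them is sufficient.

S\N

[0,6] S   <
  [0,4] N   <
    [0,2] S   <
      [0,1] "song" : NP
      [1,2] "liked" : S\NP
    [2,4] N\S   <
      [2,3] "from" : S
      [3,4] "today" : (N\S)\S
  [4,6] S\N   >
    [4,5] "plan" : (S\N)/PP
    [5,6] "which" : PP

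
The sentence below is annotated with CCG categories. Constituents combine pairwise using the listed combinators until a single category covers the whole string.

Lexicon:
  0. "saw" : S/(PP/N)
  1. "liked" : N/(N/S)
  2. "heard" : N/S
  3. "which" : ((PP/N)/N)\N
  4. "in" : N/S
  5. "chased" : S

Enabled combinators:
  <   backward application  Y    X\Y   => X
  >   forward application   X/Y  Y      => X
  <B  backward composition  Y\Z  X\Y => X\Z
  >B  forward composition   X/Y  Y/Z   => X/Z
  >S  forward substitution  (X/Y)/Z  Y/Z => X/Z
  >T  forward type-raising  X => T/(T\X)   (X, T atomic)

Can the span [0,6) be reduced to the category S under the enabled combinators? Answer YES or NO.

YES

[0,6] S   >
  [0,1] "saw" : S/(PP/N)
  [1,6] PP/N   >
    [1,4] (PP/N)/N   <
      [1,3] N   >
        [1,2] "liked" : N/(N/S)
        [2,3] "heard" : N/S
      [3,4] "which" : ((PP/N)/N)\N
    [4,6] N   >
      [4,5] "in" : N/S
      [5,6] "chased" : S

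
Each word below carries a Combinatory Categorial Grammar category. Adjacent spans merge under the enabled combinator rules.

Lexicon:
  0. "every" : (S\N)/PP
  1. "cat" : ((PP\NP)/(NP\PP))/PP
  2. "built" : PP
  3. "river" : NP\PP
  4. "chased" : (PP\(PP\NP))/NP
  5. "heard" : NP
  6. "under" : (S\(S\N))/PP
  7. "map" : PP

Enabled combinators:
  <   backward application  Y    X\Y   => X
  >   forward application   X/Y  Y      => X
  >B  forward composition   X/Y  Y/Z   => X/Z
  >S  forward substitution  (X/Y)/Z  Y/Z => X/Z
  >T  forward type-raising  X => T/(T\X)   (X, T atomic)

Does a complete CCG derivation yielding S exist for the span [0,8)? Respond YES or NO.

YES

[0,8] S   <
  [0,6] S\N   >
    [0,1] "every" : (S\N)/PP
    [1,6] PP   <
      [1,4] PP\NP   >
        [1,3] (PP\NP)/(NP\PP)   >
          [1,2] "cat" : ((PP\NP)/(NP\PP))/PP
          [2,3] "built" : PP
        [3,4] "river" : NP\PP
      [4,6] PP\(PP\NP)   >
        [4,5] "chased" : (PP\(PP\NP))/NP
        [5,6] "heard" : NP
  [6,8] S\(S\N)   >
    [6,7] "under" : (S\(S\N))/PP
    [7,8] "map" : PP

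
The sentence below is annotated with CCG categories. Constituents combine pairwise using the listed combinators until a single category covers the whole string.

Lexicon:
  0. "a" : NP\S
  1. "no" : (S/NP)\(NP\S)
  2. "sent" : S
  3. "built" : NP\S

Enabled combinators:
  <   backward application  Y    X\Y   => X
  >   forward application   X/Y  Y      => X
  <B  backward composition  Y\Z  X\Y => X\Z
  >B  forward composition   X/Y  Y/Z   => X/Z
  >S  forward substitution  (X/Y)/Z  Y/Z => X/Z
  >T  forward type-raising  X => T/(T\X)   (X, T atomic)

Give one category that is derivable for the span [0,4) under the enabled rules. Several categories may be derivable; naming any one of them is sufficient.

[0,4] S   >
  [0,2] S/NP   <
    [0,1] "a" : NP\S
    [1,2] "no" : (S/NP)\(NP\S)
  [2,4] NP   >
    [2,3] NP/(NP\S)   >T
      [2,3] "sent" : S
    [3,4] "built" : NP\S

S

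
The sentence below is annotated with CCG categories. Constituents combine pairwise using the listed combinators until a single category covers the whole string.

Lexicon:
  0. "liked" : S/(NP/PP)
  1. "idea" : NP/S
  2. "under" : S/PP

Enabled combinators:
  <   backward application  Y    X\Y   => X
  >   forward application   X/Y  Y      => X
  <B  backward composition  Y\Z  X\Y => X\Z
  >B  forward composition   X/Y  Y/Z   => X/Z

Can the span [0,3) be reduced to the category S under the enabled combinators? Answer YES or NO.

[0,3] S   >
  [0,1] "liked" : S/(NP/PP)
  [1,3] NP/PP   >B
    [1,2] "idea" : NP/S
    [2,3] "under" : S/PP

YES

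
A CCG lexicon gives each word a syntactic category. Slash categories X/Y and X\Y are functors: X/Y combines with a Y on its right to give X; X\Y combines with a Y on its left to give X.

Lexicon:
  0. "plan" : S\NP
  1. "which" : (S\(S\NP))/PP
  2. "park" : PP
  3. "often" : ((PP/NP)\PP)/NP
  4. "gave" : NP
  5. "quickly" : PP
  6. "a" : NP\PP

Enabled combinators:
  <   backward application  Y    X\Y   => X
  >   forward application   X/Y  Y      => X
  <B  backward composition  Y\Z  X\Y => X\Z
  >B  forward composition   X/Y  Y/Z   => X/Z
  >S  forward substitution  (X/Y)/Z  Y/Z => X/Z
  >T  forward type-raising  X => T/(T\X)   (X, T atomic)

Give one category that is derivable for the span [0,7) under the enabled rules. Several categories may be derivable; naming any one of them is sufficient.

S

[0,7] S   <
  [0,1] "plan" : S\NP
  [1,7] S\(S\NP)   >
    [1,2] "which" : (S\(S\NP))/PP
    [2,7] PP   >
      [2,5] PP/NP   <
        [2,3] "park" : PP
        [3,5] (PP/NP)\PP   >
          [3,4] "often" : ((PP/NP)\PP)/NP
          [4,5] "gave" : NP
      [5,7] NP   <
        [5,6] "quickly" : PP
        [6,7] "a" : NP\PP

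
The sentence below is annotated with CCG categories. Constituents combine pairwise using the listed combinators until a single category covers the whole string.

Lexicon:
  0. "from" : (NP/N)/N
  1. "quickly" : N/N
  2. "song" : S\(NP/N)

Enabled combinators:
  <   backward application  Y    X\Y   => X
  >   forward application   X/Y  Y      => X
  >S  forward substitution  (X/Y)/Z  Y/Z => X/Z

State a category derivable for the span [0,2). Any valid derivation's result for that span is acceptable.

[0,3] S   <
  [0,2] NP/N   >S
    [0,1] "from" : (NP/N)/N
    [1,2] "quickly" : N/N
  [2,3] "song" : S\(NP/N)

NP/N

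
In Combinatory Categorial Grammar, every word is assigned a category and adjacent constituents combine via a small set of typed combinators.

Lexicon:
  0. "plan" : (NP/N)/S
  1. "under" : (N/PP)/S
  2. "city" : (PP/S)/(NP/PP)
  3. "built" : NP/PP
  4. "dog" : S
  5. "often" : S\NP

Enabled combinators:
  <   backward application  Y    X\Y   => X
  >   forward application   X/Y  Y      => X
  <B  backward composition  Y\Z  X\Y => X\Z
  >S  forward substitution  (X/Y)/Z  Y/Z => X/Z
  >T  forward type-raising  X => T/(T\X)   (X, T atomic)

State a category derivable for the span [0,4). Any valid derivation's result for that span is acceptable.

[0,6] S   <
  [0,5] NP   >
    [0,4] NP/S   >S
      [0,1] "plan" : (NP/N)/S
      [1,4] N/S   >S
        [1,2] "under" : (N/PP)/S
        [2,4] PP/S   >
          [2,3] "city" : (PP/S)/(NP/PP)
          [3,4] "built" : NP/PP
    [4,5] "dog" : S
  [5,6] "often" : S\NP

NP/S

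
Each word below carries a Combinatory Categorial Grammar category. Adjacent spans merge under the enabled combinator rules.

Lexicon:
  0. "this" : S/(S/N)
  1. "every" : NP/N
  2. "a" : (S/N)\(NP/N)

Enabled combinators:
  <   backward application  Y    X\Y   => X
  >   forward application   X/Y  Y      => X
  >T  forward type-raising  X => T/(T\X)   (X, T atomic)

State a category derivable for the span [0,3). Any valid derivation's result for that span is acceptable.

S

[0,3] S   >
  [0,1] "this" : S/(S/N)
  [1,3] S/N   <
    [1,2] "every" : NP/N
    [2,3] "a" : (S/N)\(NP/N)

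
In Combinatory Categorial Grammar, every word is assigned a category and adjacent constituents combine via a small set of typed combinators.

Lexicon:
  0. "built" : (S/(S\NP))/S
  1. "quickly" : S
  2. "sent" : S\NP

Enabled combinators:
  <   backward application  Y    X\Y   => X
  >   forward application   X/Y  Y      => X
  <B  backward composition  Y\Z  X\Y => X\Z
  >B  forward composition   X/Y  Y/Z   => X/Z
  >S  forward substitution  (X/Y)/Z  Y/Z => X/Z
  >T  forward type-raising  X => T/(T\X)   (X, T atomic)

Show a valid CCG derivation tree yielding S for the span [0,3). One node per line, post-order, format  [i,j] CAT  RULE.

[0,1] (S/(S\NP))/S  lex  "built"
[1,2] S  lex  "quickly"
[0,2] S/(S\NP)  >  k=1
[2,3] S\NP  lex  "sent"
[0,3] S  >  k=2

[0,3] S   >
  [0,2] S/(S\NP)   >
    [0,1] "built" : (S/(S\NP))/S
    [1,2] "quickly" : S
  [2,3] "sent" : S\NP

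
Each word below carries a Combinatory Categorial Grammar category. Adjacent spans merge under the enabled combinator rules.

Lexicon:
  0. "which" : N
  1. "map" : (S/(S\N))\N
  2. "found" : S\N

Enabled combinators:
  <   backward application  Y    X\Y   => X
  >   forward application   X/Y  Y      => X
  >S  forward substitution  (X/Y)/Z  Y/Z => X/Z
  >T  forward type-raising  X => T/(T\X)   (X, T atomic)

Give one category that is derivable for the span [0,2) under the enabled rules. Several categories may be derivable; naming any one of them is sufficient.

S/(S\N)

[0,3] S   >
  [0,2] S/(S\N)   <
    [0,1] "which" : N
    [1,2] "map" : (S/(S\N))\N
  [2,3] "found" : S\N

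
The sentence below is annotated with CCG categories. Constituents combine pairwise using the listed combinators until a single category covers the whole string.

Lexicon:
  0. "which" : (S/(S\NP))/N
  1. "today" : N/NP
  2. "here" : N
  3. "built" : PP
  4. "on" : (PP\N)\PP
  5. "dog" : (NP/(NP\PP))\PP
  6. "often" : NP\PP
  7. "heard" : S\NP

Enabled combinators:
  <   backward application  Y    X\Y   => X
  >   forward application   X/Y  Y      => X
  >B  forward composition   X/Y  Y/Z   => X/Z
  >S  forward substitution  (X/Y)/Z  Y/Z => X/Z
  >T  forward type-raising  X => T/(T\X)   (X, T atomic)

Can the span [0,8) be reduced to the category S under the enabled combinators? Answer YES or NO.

[0,8] S   >
  [0,7] S/(S\NP)   >
    [0,1] "which" : (S/(S\NP))/N
    [1,7] N   >
      [1,2] "today" : N/NP
      [2,7] NP   >
        [2,6] NP/(NP\PP)   <
          [2,5] PP   >
            [2,3] PP/(PP\N)   >T
              [2,3] "here" : N
            [3,5] PP\N   <
              [3,4] "built" : PP
              [4,5] "on" : (PP\N)\PP
          [5,6] "dog" : (NP/(NP\PP))\PP
        [6,7] "often" : NP\PP
  [7,8] "heard" : S\NP

YES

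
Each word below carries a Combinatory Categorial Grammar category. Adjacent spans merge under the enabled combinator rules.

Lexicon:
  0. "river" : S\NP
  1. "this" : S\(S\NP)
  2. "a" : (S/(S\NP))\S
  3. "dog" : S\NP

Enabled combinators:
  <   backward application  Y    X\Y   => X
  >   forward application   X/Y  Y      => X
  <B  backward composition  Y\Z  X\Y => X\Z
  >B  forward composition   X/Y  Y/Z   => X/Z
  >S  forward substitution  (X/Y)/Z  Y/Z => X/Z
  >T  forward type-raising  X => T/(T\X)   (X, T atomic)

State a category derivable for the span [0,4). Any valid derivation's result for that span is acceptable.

S

[0,4] S   >
  [0,3] S/(S\NP)   <
    [0,2] S   <
      [0,1] "river" : S\NP
      [1,2] "this" : S\(S\NP)
    [2,3] "a" : (S/(S\NP))\S
  [3,4] "dog" : S\NP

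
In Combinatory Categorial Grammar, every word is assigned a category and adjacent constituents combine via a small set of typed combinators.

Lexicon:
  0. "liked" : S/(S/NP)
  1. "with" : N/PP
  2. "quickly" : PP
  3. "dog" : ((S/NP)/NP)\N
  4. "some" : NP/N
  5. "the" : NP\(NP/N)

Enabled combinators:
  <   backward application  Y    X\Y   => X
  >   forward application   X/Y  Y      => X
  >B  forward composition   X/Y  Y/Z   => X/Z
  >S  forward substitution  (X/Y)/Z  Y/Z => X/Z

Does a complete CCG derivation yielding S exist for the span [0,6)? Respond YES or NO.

YES

[0,6] S   >
  [0,1] "liked" : S/(S/NP)
  [1,6] S/NP   >
    [1,4] (S/NP)/NP   <
      [1,3] N   >
        [1,2] "with" : N/PP
        [2,3] "quickly" : PP
      [3,4] "dog" : ((S/NP)/NP)\N
    [4,6] NP   <
      [4,5] "some" : NP/N
      [5,6] "the" : NP\(NP/N)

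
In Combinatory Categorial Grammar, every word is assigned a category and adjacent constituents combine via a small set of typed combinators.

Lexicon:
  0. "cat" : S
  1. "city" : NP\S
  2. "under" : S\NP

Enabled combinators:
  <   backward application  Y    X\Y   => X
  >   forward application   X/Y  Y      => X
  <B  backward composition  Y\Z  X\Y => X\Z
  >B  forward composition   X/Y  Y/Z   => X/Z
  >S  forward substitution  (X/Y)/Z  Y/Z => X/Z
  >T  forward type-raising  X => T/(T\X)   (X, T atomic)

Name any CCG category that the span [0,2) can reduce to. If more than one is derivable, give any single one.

[0,3] S   <
  [0,2] NP   >
    [0,1] NP/(NP\S)   >T
      [0,1] "cat" : S
    [1,2] "city" : NP\S
  [2,3] "under" : S\NP

NP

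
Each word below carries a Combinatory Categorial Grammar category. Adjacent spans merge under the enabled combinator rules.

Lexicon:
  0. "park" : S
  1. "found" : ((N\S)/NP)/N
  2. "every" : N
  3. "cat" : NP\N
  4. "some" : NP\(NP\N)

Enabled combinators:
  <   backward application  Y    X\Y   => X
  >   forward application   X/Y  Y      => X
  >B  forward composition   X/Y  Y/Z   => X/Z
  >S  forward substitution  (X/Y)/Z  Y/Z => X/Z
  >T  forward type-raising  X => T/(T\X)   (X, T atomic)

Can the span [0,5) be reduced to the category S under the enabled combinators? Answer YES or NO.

S ((N\S)/NP)/N N NP\N NP\(NP\N)
CKY chart[0,5] = {N, N/(NP\NP), N/(N\N), NP/(NP\N), PP/(PP\N), S/(S\N)}; S ∉ chart

NO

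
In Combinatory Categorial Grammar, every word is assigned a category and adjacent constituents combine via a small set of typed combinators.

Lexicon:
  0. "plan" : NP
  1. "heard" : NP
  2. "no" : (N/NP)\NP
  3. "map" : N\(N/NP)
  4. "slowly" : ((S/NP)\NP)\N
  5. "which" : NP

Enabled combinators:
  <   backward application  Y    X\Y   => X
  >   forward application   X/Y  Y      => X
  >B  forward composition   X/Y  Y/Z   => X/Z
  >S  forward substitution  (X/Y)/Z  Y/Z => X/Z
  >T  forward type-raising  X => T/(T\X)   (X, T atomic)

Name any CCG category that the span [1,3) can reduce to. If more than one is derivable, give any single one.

[0,6] S   >
  [0,5] S/NP   <
    [0,1] "plan" : NP
    [1,5] (S/NP)\NP   <
      [1,4] N   <
        [1,3] N/NP   <
          [1,2] "heard" : NP
          [2,3] "no" : (N/NP)\NP
        [3,4] "map" : N\(N/NP)
      [4,5] "slowly" : ((S/NP)\NP)\N
  [5,6] "which" : NP

N/NP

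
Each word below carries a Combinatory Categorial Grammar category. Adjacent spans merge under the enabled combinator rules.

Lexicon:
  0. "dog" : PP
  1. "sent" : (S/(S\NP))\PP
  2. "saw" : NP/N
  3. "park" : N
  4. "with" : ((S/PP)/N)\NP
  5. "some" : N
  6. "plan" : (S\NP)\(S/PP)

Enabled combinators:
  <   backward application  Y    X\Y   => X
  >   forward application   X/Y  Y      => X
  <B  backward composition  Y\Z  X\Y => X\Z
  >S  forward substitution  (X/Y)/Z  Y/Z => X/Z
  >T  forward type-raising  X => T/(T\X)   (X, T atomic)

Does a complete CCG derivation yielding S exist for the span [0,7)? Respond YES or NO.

YES

[0,7] S   >
  [0,2] S/(S\NP)   <
    [0,1] "dog" : PP
    [1,2] "sent" : (S/(S\NP))\PP
  [2,7] S\NP   <
    [2,6] S/PP   >
      [2,5] (S/PP)/N   <
        [2,4] NP   >
          [2,3] "saw" : NP/N
          [3,4] "park" : N
        [4,5] "with" : ((S/PP)/N)\NP
      [5,6] "some" : N
    [6,7] "plan" : (S\NP)\(S/PP)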